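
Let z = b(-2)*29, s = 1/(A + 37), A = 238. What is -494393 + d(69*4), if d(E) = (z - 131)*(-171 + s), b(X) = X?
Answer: -127070539/275 ≈ -4.6207e+5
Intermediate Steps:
s = 1/275 (s = 1/(238 + 37) = 1/275 ≈ 0.0036364)
z = -58 (z = -2*29 = -58)
d(E) = 8887536/275 (d(E) = (-58 - 131)*(-171 + 1/275) = -189*(-47024/275) = 8887536/275)
-494393 + d(69*4) = -494393 + 8887536/275 = -127070539/275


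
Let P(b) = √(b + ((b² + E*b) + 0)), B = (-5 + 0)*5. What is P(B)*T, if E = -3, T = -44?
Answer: -660*√3 ≈ -1143.2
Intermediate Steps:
B = -25 (B = -5*5 = -25)
P(b) = √(b² - 2*b) (P(b) = √(b + ((b² - 3*b) + 0)) = √(b + (b² - 3*b)) = √(b² - 2*b))
P(B)*T = √(-25*(-2 - 25))*(-44) = √(-25*(-27))*(-44) = √675*(-44) = (15*√3)*(-44) = -660*√3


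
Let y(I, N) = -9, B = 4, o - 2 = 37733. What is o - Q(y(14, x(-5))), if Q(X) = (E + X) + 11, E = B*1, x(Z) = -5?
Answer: 37729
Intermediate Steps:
o = 37735 (o = 2 + 37733 = 37735)
E = 4 (E = 4*1 = 4)
Q(X) = 15 + X (Q(X) = (4 + X) + 11 = 15 + X)
o - Q(y(14, x(-5))) = 37735 - (15 - 9) = 37735 - 1*6 = 37735 - 6 = 37729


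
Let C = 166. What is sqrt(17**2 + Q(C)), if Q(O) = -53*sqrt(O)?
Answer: sqrt(289 - 53*sqrt(166)) ≈ 19.846*I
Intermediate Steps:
sqrt(17**2 + Q(C)) = sqrt(17**2 - 53*sqrt(166)) = sqrt(289 - 53*sqrt(166))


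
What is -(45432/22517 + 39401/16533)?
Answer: -148938143/33843051 ≈ -4.4008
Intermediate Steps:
-(45432/22517 + 39401/16533) = -1*148938143/33843051 = -148938143/33843051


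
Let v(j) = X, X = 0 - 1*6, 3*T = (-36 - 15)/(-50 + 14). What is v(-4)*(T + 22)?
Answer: -809/6 ≈ -134.83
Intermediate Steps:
T = 17/36 (T = ((-36 - 15)/(-50 + 14))/3 = (-51/(-36))/3 = (-51*(-1/36))/3 = (⅓)*(17/12) = 17/36 ≈ 0.47222)
X = -6 (X = 0 - 6 = -6)
v(j) = -6
v(-4)*(T + 22) = -6*(17/36 + 22) = -6*809/36 = -809/6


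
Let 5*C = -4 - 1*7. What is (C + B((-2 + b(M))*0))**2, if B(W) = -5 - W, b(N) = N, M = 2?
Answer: 1296/25 ≈ 51.840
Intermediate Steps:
C = -11/5 (C = (-4 - 1*7)/5 = (-4 - 7)/5 = (1/5)*(-11) = -11/5 ≈ -2.2000)
(C + B((-2 + b(M))*0))**2 = (-11/5 + (-5 - (-2 + 2)*0))**2 = (-11/5 + (-5 - 0*0))**2 = (-11/5 + (-5 - 1*0))**2 = (-11/5 + (-5 + 0))**2 = (-11/5 - 5)**2 = (-36/5)**2 = 1296/25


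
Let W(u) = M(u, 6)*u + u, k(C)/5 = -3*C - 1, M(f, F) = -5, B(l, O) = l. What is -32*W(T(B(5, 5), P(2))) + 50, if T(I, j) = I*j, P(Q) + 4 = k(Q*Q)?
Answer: -44110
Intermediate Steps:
k(C) = -5 - 15*C (k(C) = 5*(-3*C - 1) = 5*(-1 - 3*C) = -5 - 15*C)
P(Q) = -9 - 15*Q² (P(Q) = -4 + (-5 - 15*Q*Q) = -4 + (-5 - 15*Q²) = -9 - 15*Q²)
W(u) = -4*u (W(u) = -5*u + u = -4*u)
-32*W(T(B(5, 5), P(2))) + 50 = -(-128)*5*(-9 - 15*2²) + 50 = -(-128)*5*(-9 - 15*4) + 50 = -(-128)*5*(-9 - 60) + 50 = -(-128)*5*(-69) + 50 = -(-128)*(-345) + 50 = -32*1380 + 50 = -44160 + 50 = -44110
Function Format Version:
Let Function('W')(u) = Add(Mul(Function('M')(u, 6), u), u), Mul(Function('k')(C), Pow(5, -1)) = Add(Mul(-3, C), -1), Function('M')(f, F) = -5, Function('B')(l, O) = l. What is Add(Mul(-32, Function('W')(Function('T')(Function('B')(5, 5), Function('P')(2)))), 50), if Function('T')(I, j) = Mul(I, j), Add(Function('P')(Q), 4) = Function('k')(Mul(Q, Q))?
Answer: -44110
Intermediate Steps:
Function('k')(C) = Add(-5, Mul(-15, C)) (Function('k')(C) = Mul(5, Add(Mul(-3, C), -1)) = Mul(5, Add(-1, Mul(-3, C))) = Add(-5, Mul(-15, C)))
Function('P')(Q) = Add(-9, Mul(-15, Pow(Q, 2))) (Function('P')(Q) = Add(-4, Add(-5, Mul(-15, Mul(Q, Q)))) = Add(-4, Add(-5, Mul(-15, Pow(Q, 2)))) = Add(-9, Mul(-15, Pow(Q, 2))))
Function('W')(u) = Mul(-4, u) (Function('W')(u) = Add(Mul(-5, u), u) = Mul(-4, u))
Add(Mul(-32, Function('W')(Function('T')(Function('B')(5, 5), Function('P')(2)))), 50) = Add(Mul(-32, Mul(-4, Mul(5, Add(-9, Mul(-15, Pow(2, 2)))))), 50) = Add(Mul(-32, Mul(-4, Mul(5, Add(-9, Mul(-15, 4))))), 50) = Add(Mul(-32, Mul(-4, Mul(5, Add(-9, -60)))), 50) = Add(Mul(-32, Mul(-4, Mul(5, -69))), 50) = Add(Mul(-32, Mul(-4, -345)), 50) = Add(Mul(-32, 1380), 50) = Add(-44160, 50) = -44110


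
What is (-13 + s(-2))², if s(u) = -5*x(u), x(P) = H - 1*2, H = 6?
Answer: 1089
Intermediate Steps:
x(P) = 4 (x(P) = 6 - 1*2 = 6 - 2 = 4)
s(u) = -20 (s(u) = -5*4 = -20)
(-13 + s(-2))² = (-13 - 20)² = (-33)² = 1089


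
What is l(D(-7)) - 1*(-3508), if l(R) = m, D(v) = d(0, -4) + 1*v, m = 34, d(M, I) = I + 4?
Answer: 3542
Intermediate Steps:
d(M, I) = 4 + I
D(v) = v (D(v) = (4 - 4) + 1*v = 0 + v = v)
l(R) = 34
l(D(-7)) - 1*(-3508) = 34 - 1*(-3508) = 34 + 3508 = 3542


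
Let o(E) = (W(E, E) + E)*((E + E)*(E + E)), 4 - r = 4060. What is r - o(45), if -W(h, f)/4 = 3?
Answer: -271356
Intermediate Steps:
W(h, f) = -12 (W(h, f) = -4*3 = -12)
r = -4056 (r = 4 - 1*4060 = 4 - 4060 = -4056)
o(E) = 4*E²*(-12 + E) (o(E) = (-12 + E)*((E + E)*(E + E)) = (-12 + E)*((2*E)*(2*E)) = (-12 + E)*(4*E²) = 4*E²*(-12 + E))
r - o(45) = -4056 - 4*45²*(-12 + 45) = -4056 - 4*2025*33 = -4056 - 1*267300 = -4056 - 267300 = -271356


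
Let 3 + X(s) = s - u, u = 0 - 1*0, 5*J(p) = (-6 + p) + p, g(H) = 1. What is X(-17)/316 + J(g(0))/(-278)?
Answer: -3317/54905 ≈ -0.060413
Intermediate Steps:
J(p) = -6/5 + 2*p/5 (J(p) = ((-6 + p) + p)/5 = (-6 + 2*p)/5 = -6/5 + 2*p/5)
u = 0 (u = 0 + 0 = 0)
X(s) = -3 + s (X(s) = -3 + (s - 1*0) = -3 + (s + 0) = -3 + s)
X(-17)/316 + J(g(0))/(-278) = (-3 - 17)/316 + (-6/5 + (⅖)*1)/(-278) = -20*1/316 + (-6/5 + ⅖)*(-1/278) = -5/79 - ⅘*(-1/278) = -5/79 + 2/695 = -3317/54905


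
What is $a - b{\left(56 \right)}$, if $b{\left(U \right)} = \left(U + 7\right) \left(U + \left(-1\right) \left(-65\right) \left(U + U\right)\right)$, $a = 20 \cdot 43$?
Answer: $-461308$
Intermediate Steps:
$a = 860$
$b{\left(U \right)} = 131 U \left(7 + U\right)$ ($b{\left(U \right)} = \left(7 + U\right) \left(U + 65 \cdot 2 U\right) = \left(7 + U\right) \left(U + 130 U\right) = \left(7 + U\right) 131 U = 131 U \left(7 + U\right)$)
$a - b{\left(56 \right)} = 860 - 131 \cdot 56 \left(7 + 56\right) = 860 - 131 \cdot 56 \cdot 63 = 860 - 462168 = -461308$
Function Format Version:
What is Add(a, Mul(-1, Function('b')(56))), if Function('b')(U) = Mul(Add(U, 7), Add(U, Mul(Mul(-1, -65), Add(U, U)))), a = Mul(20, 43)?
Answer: -461308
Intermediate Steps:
a = 860
Function('b')(U) = Mul(131, U, Add(7, U)) (Function('b')(U) = Mul(Add(7, U), Add(U, Mul(65, Mul(2, U)))) = Mul(Add(7, U), Add(U, Mul(130, U))) = Mul(Add(7, U), Mul(131, U)) = Mul(131, U, Add(7, U)))
Add(a, Mul(-1, Function('b')(56))) = Add(860, Mul(-1, Mul(131, 56, Add(7, 56)))) = Add(860, Mul(-1, Mul(131, 56, 63))) = Add(860, Mul(-1, 462168)) = Add(860, -462168) = -461308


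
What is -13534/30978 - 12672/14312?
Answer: -36640739/27709821 ≈ -1.3223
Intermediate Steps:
-13534/30978 - 12672/14312 = -13534*1/30978 - 12672*1/14312 = -6767/15489 - 1584/1789 = -36640739/27709821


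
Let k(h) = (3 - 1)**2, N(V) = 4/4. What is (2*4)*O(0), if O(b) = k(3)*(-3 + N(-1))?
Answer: -64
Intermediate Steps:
N(V) = 1 (N(V) = 4*(1/4) = 1)
k(h) = 4 (k(h) = 2**2 = 4)
O(b) = -8 (O(b) = 4*(-3 + 1) = 4*(-2) = -8)
(2*4)*O(0) = (2*4)*(-8) = 8*(-8) = -64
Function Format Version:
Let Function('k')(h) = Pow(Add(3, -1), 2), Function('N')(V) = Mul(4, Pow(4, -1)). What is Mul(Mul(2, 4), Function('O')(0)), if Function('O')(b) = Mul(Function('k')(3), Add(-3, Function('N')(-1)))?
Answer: -64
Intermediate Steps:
Function('N')(V) = 1 (Function('N')(V) = Mul(4, Rational(1, 4)) = 1)
Function('k')(h) = 4 (Function('k')(h) = Pow(2, 2) = 4)
Function('O')(b) = -8 (Function('O')(b) = Mul(4, Add(-3, 1)) = Mul(4, -2) = -8)
Mul(Mul(2, 4), Function('O')(0)) = Mul(Mul(2, 4), -8) = Mul(8, -8) = -64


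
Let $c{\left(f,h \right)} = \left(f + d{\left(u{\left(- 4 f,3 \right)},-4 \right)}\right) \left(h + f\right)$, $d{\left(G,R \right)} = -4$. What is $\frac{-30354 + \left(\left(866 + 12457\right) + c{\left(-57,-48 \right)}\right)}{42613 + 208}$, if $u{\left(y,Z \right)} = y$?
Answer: $- \frac{10626}{42821} \approx -0.24815$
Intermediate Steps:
$c{\left(f,h \right)} = \left(-4 + f\right) \left(f + h\right)$ ($c{\left(f,h \right)} = \left(f - 4\right) \left(h + f\right) = \left(-4 + f\right) \left(f + h\right)$)
$\frac{-30354 + \left(\left(866 + 12457\right) + c{\left(-57,-48 \right)}\right)}{42613 + 208} = \frac{-30354 + \left(\left(866 + 12457\right) - \left(-3156 - 3249\right)\right)}{42613 + 208} = \frac{-30354 + \left(13323 + \left(3249 + 228 + 192 + 2736\right)\right)}{42821} = \left(-30354 + \left(13323 + 6405\right)\right) \frac{1}{42821} = \left(-30354 + 19728\right) \frac{1}{42821} = \left(-10626\right) \frac{1}{42821} = - \frac{10626}{42821}$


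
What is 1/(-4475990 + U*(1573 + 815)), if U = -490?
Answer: -1/5646110 ≈ -1.7711e-7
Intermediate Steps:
1/(-4475990 + U*(1573 + 815)) = 1/(-4475990 - 490*(1573 + 815)) = 1/(-4475990 - 490*2388) = 1/(-4475990 - 1170120) = 1/(-5646110) = -1/5646110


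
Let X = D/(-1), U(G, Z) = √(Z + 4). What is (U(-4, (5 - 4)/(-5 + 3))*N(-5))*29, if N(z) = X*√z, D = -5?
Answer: 145*I*√70/2 ≈ 606.58*I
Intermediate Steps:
U(G, Z) = √(4 + Z)
X = 5 (X = -5/(-1) = -5*(-1) = 5)
N(z) = 5*√z
(U(-4, (5 - 4)/(-5 + 3))*N(-5))*29 = (√(4 + (5 - 4)/(-5 + 3))*(5*√(-5)))*29 = (√(4 + 1/(-2))*(5*(I*√5)))*29 = (√(4 + 1*(-½))*(5*I*√5))*29 = (√(4 - ½)*(5*I*√5))*29 = (√(7/2)*(5*I*√5))*29 = ((√14/2)*(5*I*√5))*29 = (5*I*√70/2)*29 = 145*I*√70/2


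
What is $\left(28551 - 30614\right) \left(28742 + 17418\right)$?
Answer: $-95228080$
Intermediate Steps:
$\left(28551 - 30614\right) \left(28742 + 17418\right) = \left(-2063\right) 46160 = -95228080$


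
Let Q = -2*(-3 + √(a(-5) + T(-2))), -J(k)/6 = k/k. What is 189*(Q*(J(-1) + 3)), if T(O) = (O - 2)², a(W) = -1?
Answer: -3402 + 1134*√15 ≈ 989.96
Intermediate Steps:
T(O) = (-2 + O)²
J(k) = -6 (J(k) = -6*k/k = -6*1 = -6)
Q = 6 - 2*√15 (Q = -2*(-3 + √(-1 + (-2 - 2)²)) = -2*(-3 + √(-1 + (-4)²)) = -2*(-3 + √(-1 + 16)) = -2*(-3 + √15) = 6 - 2*√15 ≈ -1.7460)
189*(Q*(J(-1) + 3)) = 189*((6 - 2*√15)*(-6 + 3)) = 189*((6 - 2*√15)*(-3)) = 189*(-18 + 6*√15) = -3402 + 1134*√15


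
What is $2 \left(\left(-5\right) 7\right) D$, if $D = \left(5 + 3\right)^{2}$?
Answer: $-4480$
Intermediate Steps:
$D = 64$ ($D = 8^{2} = 64$)
$2 \left(\left(-5\right) 7\right) D = 2 \left(\left(-5\right) 7\right) 64 = 2 \left(-35\right) 64 = \left(-70\right) 64 = -4480$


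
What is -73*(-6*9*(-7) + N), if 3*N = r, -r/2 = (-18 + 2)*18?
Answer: -41610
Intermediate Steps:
r = 576 (r = -2*(-18 + 2)*18 = -(-32)*18 = -2*(-288) = 576)
N = 192 (N = (⅓)*576 = 192)
-73*(-6*9*(-7) + N) = -73*(-6*9*(-7) + 192) = -73*(-54*(-7) + 192) = -73*(378 + 192) = -73*570 = -41610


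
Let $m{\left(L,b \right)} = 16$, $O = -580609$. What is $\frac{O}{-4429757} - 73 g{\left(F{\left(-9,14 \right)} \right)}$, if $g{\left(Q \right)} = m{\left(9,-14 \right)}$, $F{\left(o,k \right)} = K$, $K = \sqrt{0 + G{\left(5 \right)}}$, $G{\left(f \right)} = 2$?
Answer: $- \frac{5173375567}{4429757} \approx -1167.9$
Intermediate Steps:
$K = \sqrt{2}$ ($K = \sqrt{0 + 2} = \sqrt{2} \approx 1.4142$)
$F{\left(o,k \right)} = \sqrt{2}$
$g{\left(Q \right)} = 16$
$\frac{O}{-4429757} - 73 g{\left(F{\left(-9,14 \right)} \right)} = - \frac{580609}{-4429757} - 1168 = \left(-580609\right) \left(- \frac{1}{4429757}\right) - 1168 = \frac{580609}{4429757} - 1168 = - \frac{5173375567}{4429757}$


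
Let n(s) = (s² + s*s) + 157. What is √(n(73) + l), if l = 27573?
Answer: 2*√9597 ≈ 195.93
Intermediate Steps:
n(s) = 157 + 2*s² (n(s) = (s² + s²) + 157 = 2*s² + 157 = 157 + 2*s²)
√(n(73) + l) = √((157 + 2*73²) + 27573) = √((157 + 2*5329) + 27573) = √((157 + 10658) + 27573) = √(10815 + 27573) = √38388 = 2*√9597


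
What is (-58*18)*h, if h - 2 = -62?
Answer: 62640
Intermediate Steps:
h = -60 (h = 2 - 62 = -60)
(-58*18)*h = -58*18*(-60) = -1044*(-60) = 62640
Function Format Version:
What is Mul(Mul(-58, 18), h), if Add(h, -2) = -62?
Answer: 62640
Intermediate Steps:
h = -60 (h = Add(2, -62) = -60)
Mul(Mul(-58, 18), h) = Mul(Mul(-58, 18), -60) = Mul(-1044, -60) = 62640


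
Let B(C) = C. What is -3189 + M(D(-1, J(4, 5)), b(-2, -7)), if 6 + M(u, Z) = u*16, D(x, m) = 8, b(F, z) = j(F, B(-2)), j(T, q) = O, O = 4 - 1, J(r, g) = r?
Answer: -3067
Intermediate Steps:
O = 3
j(T, q) = 3
b(F, z) = 3
M(u, Z) = -6 + 16*u (M(u, Z) = -6 + u*16 = -6 + 16*u)
-3189 + M(D(-1, J(4, 5)), b(-2, -7)) = -3189 + (-6 + 16*8) = -3189 + (-6 + 128) = -3189 + 122 = -3067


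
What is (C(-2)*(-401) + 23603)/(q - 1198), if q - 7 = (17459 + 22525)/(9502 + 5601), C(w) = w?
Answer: -122862905/5982563 ≈ -20.537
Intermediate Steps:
q = 145705/15103 (q = 7 + (17459 + 22525)/(9502 + 5601) = 7 + 39984/15103 = 145705/15103 ≈ 9.6474)
(C(-2)*(-401) + 23603)/(q - 1198) = (-2*(-401) + 23603)/(145705/15103 - 1198) = (802 + 23603)/(-17947689/15103) = 24405*(-15103/17947689) = -122862905/5982563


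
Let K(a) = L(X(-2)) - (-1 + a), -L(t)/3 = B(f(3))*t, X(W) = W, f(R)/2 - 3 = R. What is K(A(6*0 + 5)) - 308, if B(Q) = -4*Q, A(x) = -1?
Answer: -594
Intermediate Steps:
f(R) = 6 + 2*R
L(t) = 144*t (L(t) = -3*(-4*(6 + 2*3))*t = -3*(-4*(6 + 6))*t = -3*(-4*12)*t = -(-144)*t = 144*t)
K(a) = -287 - a (K(a) = 144*(-2) - (-1 + a) = -288 + (1 - a) = -287 - a)
K(A(6*0 + 5)) - 308 = (-287 - 1*(-1)) - 308 = (-287 + 1) - 308 = -286 - 308 = -594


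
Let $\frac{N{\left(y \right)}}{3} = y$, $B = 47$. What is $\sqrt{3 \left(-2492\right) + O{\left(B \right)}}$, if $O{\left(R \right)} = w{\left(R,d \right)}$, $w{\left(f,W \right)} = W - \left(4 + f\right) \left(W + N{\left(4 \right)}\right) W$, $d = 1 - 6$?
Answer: $8 i \sqrt{89} \approx 75.472 i$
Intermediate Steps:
$N{\left(y \right)} = 3 y$
$d = -5$ ($d = 1 - 6 = -5$)
$w{\left(f,W \right)} = W - W \left(4 + f\right) \left(12 + W\right)$ ($w{\left(f,W \right)} = W - \left(4 + f\right) \left(W + 3 \cdot 4\right) W = W - \left(4 + f\right) \left(W + 12\right) W = W - \left(4 + f\right) \left(12 + W\right) W = W - W \left(4 + f\right) \left(12 + W\right)$)
$O{\left(R \right)} = 135 + 35 R$ ($O{\left(R \right)} = \left(-1\right) \left(-5\right) \left(47 + 4 \left(-5\right) + 12 R - 5 R\right) = \left(-1\right) \left(-5\right) \left(47 - 20 + 12 R - 5 R\right) = \left(-1\right) \left(-5\right) \left(27 + 7 R\right) = 135 + 35 R$)
$\sqrt{3 \left(-2492\right) + O{\left(B \right)}} = \sqrt{3 \left(-2492\right) + \left(135 + 35 \cdot 47\right)} = \sqrt{-7476 + \left(135 + 1645\right)} = \sqrt{-7476 + 1780} = \sqrt{-5696} = 8 i \sqrt{89}$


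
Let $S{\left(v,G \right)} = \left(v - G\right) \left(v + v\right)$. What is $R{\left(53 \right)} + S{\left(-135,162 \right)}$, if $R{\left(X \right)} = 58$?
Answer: $80248$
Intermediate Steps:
$S{\left(v,G \right)} = 2 v \left(v - G\right)$ ($S{\left(v,G \right)} = \left(v - G\right) 2 v = 2 v \left(v - G\right)$)
$R{\left(53 \right)} + S{\left(-135,162 \right)} = 58 + 2 \left(-135\right) \left(-135 - 162\right) = 58 + 2 \left(-135\right) \left(-297\right) = 58 + 80190 = 80248$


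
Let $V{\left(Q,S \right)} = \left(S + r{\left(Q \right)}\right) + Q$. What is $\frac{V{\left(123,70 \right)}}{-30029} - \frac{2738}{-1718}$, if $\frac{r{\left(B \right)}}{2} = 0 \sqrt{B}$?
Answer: $\frac{40943914}{25794911} \approx 1.5873$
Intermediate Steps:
$r{\left(B \right)} = 0$ ($r{\left(B \right)} = 2 \cdot 0 \sqrt{B} = 2 \cdot 0 = 0$)
$V{\left(Q,S \right)} = Q + S$ ($V{\left(Q,S \right)} = \left(S + 0\right) + Q = S + Q = Q + S$)
$\frac{V{\left(123,70 \right)}}{-30029} - \frac{2738}{-1718} = \frac{123 + 70}{-30029} - \frac{2738}{-1718} = 193 \left(- \frac{1}{30029}\right) - - \frac{1369}{859} = - \frac{193}{30029} + \frac{1369}{859} = \frac{40943914}{25794911}$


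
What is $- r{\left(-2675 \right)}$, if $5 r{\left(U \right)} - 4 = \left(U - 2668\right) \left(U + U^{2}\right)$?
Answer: $\frac{38218211846}{5} \approx 7.6436 \cdot 10^{9}$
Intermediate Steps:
$r{\left(U \right)} = \frac{4}{5} + \frac{\left(-2668 + U\right) \left(U + U^{2}\right)}{5}$ ($r{\left(U \right)} = \frac{4}{5} + \frac{\left(U - 2668\right) \left(U + U^{2}\right)}{5} = \frac{4}{5} + \frac{\left(-2668 + U\right) \left(U + U^{2}\right)}{5}$)
$- r{\left(-2675 \right)} = - (\frac{4}{5} - -1427380 - \frac{2667 \left(-2675\right)^{2}}{5} + \frac{\left(-2675\right)^{3}}{5}) = - (\frac{4}{5} + 1427380 - 3816810375 + \frac{1}{5} \left(-19141296875\right)) = - (\frac{4}{5} + 1427380 - 3816810375 - 3828259375) = \left(-1\right) \left(- \frac{38218211846}{5}\right) = \frac{38218211846}{5}$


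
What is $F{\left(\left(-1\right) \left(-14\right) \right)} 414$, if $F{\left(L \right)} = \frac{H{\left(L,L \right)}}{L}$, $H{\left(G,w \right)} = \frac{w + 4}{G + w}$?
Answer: $\frac{1863}{98} \approx 19.01$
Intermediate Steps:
$H{\left(G,w \right)} = \frac{4 + w}{G + w}$
$F{\left(L \right)} = \frac{4 + L}{2 L^{2}}$ ($F{\left(L \right)} = \frac{\frac{1}{L + L} \left(4 + L\right)}{L} = \frac{\frac{1}{2 L} \left(4 + L\right)}{L} = \frac{\frac{1}{2} \frac{1}{L} \left(4 + L\right)}{L} = \frac{4 + L}{2 L^{2}}$)
$F{\left(\left(-1\right) \left(-14\right) \right)} 414 = \frac{4 - -14}{2 \cdot 196} \cdot 414 = \frac{4 + 14}{2 \cdot 196} \cdot 414 = \frac{1}{2} \cdot \frac{1}{196} \cdot 18 \cdot 414 = \frac{9}{196} \cdot 414 = \frac{1863}{98}$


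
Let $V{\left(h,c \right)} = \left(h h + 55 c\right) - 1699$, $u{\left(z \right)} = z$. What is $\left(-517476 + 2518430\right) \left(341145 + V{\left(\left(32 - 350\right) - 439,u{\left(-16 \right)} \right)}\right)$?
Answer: $1824099680710$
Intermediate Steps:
$V{\left(h,c \right)} = -1699 + h^{2} + 55 c$ ($V{\left(h,c \right)} = \left(h^{2} + 55 c\right) - 1699 = -1699 + h^{2} + 55 c$)
$\left(-517476 + 2518430\right) \left(341145 + V{\left(\left(32 - 350\right) - 439,u{\left(-16 \right)} \right)}\right) = \left(-517476 + 2518430\right) \left(341145 + \left(-1699 + \left(\left(32 - 350\right) - 439\right)^{2} + 55 \left(-16\right)\right)\right) = 2000954 \left(341145 - \left(2579 - \left(-318 - 439\right)^{2}\right)\right) = 2000954 \left(341145 - \left(2579 - 573049\right)\right) = 2000954 \left(341145 - -570470\right) = 2000954 \left(341145 + 570470\right) = 2000954 \cdot 911615 = 1824099680710$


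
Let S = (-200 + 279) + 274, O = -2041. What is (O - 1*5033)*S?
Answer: -2497122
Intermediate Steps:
S = 353 (S = 79 + 274 = 353)
(O - 1*5033)*S = (-2041 - 1*5033)*353 = (-2041 - 5033)*353 = -7074*353 = -2497122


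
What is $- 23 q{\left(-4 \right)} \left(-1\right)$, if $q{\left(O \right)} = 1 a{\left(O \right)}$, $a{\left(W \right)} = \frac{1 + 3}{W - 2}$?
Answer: $- \frac{46}{3} \approx -15.333$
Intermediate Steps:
$a{\left(W \right)} = \frac{4}{-2 + W}$
$q{\left(O \right)} = \frac{4}{-2 + O}$ ($q{\left(O \right)} = 1 \frac{4}{-2 + O} = \frac{4}{-2 + O}$)
$- 23 q{\left(-4 \right)} \left(-1\right) = - 23 \frac{4}{-2 - 4} \left(-1\right) = - 23 \frac{4}{-6} \left(-1\right) = - 23 \cdot 4 \left(- \frac{1}{6}\right) \left(-1\right) = \left(-23\right) \left(- \frac{2}{3}\right) \left(-1\right) = \frac{46}{3} \left(-1\right) = - \frac{46}{3}$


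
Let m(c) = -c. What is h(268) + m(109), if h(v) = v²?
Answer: 71715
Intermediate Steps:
h(268) + m(109) = 268² - 1*109 = 71824 - 109 = 71715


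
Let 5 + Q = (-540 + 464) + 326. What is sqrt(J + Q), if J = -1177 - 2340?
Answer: 2*I*sqrt(818) ≈ 57.201*I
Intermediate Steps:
J = -3517
Q = 245 (Q = -5 + ((-540 + 464) + 326) = -5 + (-76 + 326) = -5 + 250 = 245)
sqrt(J + Q) = sqrt(-3517 + 245) = sqrt(-3272) = 2*I*sqrt(818)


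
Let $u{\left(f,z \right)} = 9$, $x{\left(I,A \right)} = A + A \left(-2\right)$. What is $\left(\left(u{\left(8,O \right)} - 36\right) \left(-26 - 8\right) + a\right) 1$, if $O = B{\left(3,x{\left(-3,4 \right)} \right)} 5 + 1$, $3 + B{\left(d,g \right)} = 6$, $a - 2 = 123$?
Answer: $1043$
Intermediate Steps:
$a = 125$ ($a = 2 + 123 = 125$)
$x{\left(I,A \right)} = - A$ ($x{\left(I,A \right)} = A - 2 A = - A$)
$B{\left(d,g \right)} = 3$ ($B{\left(d,g \right)} = -3 + 6 = 3$)
$O = 16$ ($O = 3 \cdot 5 + 1 = 15 + 1 = 16$)
$\left(\left(u{\left(8,O \right)} - 36\right) \left(-26 - 8\right) + a\right) 1 = \left(\left(9 - 36\right) \left(-26 - 8\right) + 125\right) 1 = \left(\left(-27\right) \left(-34\right) + 125\right) 1 = \left(918 + 125\right) 1 = 1043 \cdot 1 = 1043$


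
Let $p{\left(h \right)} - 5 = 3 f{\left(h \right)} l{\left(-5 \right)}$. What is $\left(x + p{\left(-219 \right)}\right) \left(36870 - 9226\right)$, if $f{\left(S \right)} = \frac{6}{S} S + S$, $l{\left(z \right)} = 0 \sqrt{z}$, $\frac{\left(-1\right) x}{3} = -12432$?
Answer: $1031148844$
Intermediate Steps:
$x = 37296$ ($x = \left(-3\right) \left(-12432\right) = 37296$)
$l{\left(z \right)} = 0$
$f{\left(S \right)} = 6 + S$
$p{\left(h \right)} = 5$ ($p{\left(h \right)} = 5 + 3 \left(6 + h\right) 0 = 5 + \left(18 + 3 h\right) 0 = 5 + 0 = 5$)
$\left(x + p{\left(-219 \right)}\right) \left(36870 - 9226\right) = \left(37296 + 5\right) \left(36870 - 9226\right) = 37301 \cdot 27644 = 1031148844$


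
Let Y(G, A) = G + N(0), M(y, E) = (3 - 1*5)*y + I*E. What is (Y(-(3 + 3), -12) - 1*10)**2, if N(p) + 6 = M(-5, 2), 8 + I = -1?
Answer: 900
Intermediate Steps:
I = -9 (I = -8 - 1 = -9)
M(y, E) = -9*E - 2*y (M(y, E) = (3 - 1*5)*y - 9*E = (3 - 5)*y - 9*E = -2*y - 9*E = -9*E - 2*y)
N(p) = -14 (N(p) = -6 + (-9*2 - 2*(-5)) = -6 + (-18 + 10) = -6 - 8 = -14)
Y(G, A) = -14 + G (Y(G, A) = G - 14 = -14 + G)
(Y(-(3 + 3), -12) - 1*10)**2 = ((-14 - (3 + 3)) - 1*10)**2 = ((-14 - 1*6) - 10)**2 = ((-14 - 6) - 10)**2 = (-20 - 10)**2 = (-30)**2 = 900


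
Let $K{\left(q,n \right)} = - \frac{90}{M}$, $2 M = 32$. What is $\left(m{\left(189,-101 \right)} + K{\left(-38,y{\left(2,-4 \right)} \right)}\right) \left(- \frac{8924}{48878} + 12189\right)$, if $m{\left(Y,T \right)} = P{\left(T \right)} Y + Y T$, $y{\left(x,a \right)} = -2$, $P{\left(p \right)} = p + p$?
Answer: $- \frac{136484105856129}{195512} \approx -6.9809 \cdot 10^{8}$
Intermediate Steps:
$P{\left(p \right)} = 2 p$
$M = 16$ ($M = \frac{1}{2} \cdot 32 = 16$)
$K{\left(q,n \right)} = - \frac{45}{8}$ ($K{\left(q,n \right)} = - \frac{90}{16} = \left(-90\right) \frac{1}{16} = - \frac{45}{8}$)
$m{\left(Y,T \right)} = 3 T Y$ ($m{\left(Y,T \right)} = 2 T Y + Y T = 2 T Y + T Y = 3 T Y$)
$\left(m{\left(189,-101 \right)} + K{\left(-38,y{\left(2,-4 \right)} \right)}\right) \left(- \frac{8924}{48878} + 12189\right) = \left(3 \left(-101\right) 189 - \frac{45}{8}\right) \left(- \frac{8924}{48878} + 12189\right) = \left(-57267 - \frac{45}{8}\right) \left(\left(-8924\right) \frac{1}{48878} + 12189\right) = - \frac{458181 \left(- \frac{4462}{24439} + 12189\right)}{8} = \left(- \frac{458181}{8}\right) \frac{297882509}{24439} = - \frac{136484105856129}{195512}$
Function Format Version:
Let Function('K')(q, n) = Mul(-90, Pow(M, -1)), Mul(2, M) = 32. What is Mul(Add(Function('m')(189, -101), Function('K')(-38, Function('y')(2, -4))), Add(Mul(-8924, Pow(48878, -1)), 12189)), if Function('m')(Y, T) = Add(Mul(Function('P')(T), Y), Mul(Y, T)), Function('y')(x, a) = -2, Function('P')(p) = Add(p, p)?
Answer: Rational(-136484105856129, 195512) ≈ -6.9809e+8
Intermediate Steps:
Function('P')(p) = Mul(2, p)
M = 16 (M = Mul(Rational(1, 2), 32) = 16)
Function('K')(q, n) = Rational(-45, 8) (Function('K')(q, n) = Mul(-90, Pow(16, -1)) = Mul(-90, Rational(1, 16)) = Rational(-45, 8))
Function('m')(Y, T) = Mul(3, T, Y) (Function('m')(Y, T) = Add(Mul(Mul(2, T), Y), Mul(Y, T)) = Add(Mul(2, T, Y), Mul(T, Y)) = Mul(3, T, Y))
Mul(Add(Function('m')(189, -101), Function('K')(-38, Function('y')(2, -4))), Add(Mul(-8924, Pow(48878, -1)), 12189)) = Mul(Add(Mul(3, -101, 189), Rational(-45, 8)), Add(Mul(-8924, Pow(48878, -1)), 12189)) = Mul(Add(-57267, Rational(-45, 8)), Add(Mul(-8924, Rational(1, 48878)), 12189)) = Mul(Rational(-458181, 8), Add(Rational(-4462, 24439), 12189)) = Mul(Rational(-458181, 8), Rational(297882509, 24439)) = Rational(-136484105856129, 195512)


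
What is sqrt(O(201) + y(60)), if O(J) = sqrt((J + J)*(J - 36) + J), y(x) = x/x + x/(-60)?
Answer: 66531**(1/4) ≈ 16.060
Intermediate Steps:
y(x) = 1 - x/60 (y(x) = 1 + x*(-1/60) = 1 - x/60)
O(J) = sqrt(J + 2*J*(-36 + J)) (O(J) = sqrt((2*J)*(-36 + J) + J) = sqrt(2*J*(-36 + J) + J) = sqrt(J + 2*J*(-36 + J)))
sqrt(O(201) + y(60)) = sqrt(sqrt(201*(-71 + 2*201)) + (1 - 1/60*60)) = sqrt(sqrt(201*(-71 + 402)) + (1 - 1)) = sqrt(sqrt(201*331) + 0) = sqrt(sqrt(66531) + 0) = sqrt(sqrt(66531)) = 66531**(1/4)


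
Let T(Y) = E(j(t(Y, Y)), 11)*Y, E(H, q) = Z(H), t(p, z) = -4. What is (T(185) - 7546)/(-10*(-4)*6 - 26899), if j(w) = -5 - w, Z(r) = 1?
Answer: 7361/26659 ≈ 0.27612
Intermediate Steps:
E(H, q) = 1
T(Y) = Y (T(Y) = 1*Y = Y)
(T(185) - 7546)/(-10*(-4)*6 - 26899) = (185 - 7546)/(-10*(-4)*6 - 26899) = -7361/(40*6 - 26899) = -7361/(240 - 26899) = -7361/(-26659) = -7361*(-1/26659) = 7361/26659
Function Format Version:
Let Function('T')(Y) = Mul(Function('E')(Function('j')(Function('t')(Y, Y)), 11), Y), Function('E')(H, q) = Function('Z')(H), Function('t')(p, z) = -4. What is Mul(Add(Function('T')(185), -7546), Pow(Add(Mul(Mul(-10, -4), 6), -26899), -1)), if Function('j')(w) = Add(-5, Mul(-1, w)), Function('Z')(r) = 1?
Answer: Rational(7361, 26659) ≈ 0.27612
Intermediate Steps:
Function('E')(H, q) = 1
Function('T')(Y) = Y (Function('T')(Y) = Mul(1, Y) = Y)
Mul(Add(Function('T')(185), -7546), Pow(Add(Mul(Mul(-10, -4), 6), -26899), -1)) = Mul(Add(185, -7546), Pow(Add(Mul(Mul(-10, -4), 6), -26899), -1)) = Mul(-7361, Pow(Add(Mul(40, 6), -26899), -1)) = Mul(-7361, Pow(Add(240, -26899), -1)) = Mul(-7361, Pow(-26659, -1)) = Mul(-7361, Rational(-1, 26659)) = Rational(7361, 26659)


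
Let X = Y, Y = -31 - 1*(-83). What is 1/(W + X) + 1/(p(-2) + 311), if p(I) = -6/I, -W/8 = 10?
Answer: -143/4396 ≈ -0.032530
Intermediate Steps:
W = -80 (W = -8*10 = -80)
Y = 52 (Y = -31 + 83 = 52)
X = 52
1/(W + X) + 1/(p(-2) + 311) = 1/(-80 + 52) + 1/(-6/(-2) + 311) = 1/(-28) + 1/(-6*(-½) + 311) = -1/28 + 1/(3 + 311) = -1/28 + 1/314 = -143/4396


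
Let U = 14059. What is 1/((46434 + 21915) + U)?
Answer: 1/82408 ≈ 1.2135e-5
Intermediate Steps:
1/((46434 + 21915) + U) = 1/((46434 + 21915) + 14059) = 1/(68349 + 14059) = 1/82408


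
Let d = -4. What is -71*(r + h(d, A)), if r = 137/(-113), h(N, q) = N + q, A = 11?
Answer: -46434/113 ≈ -410.92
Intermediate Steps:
r = -137/113 (r = 137*(-1/113) = -137/113 ≈ -1.2124)
-71*(r + h(d, A)) = -71*(-137/113 + (-4 + 11)) = -71*(-137/113 + 7) = -71*654/113 = -46434/113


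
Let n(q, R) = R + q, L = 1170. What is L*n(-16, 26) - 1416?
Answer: 10284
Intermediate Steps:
L*n(-16, 26) - 1416 = 1170*(26 - 16) - 1416 = 1170*10 - 1416 = 11700 - 1416 = 10284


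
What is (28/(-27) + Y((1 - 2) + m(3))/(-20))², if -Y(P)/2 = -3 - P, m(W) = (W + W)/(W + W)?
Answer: 130321/72900 ≈ 1.7877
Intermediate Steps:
m(W) = 1 (m(W) = (2*W)/((2*W)) = (2*W)*(1/(2*W)) = 1)
Y(P) = 6 + 2*P (Y(P) = -2*(-3 - P) = 6 + 2*P)
(28/(-27) + Y((1 - 2) + m(3))/(-20))² = (28/(-27) + (6 + 2*((1 - 2) + 1))/(-20))² = (28*(-1/27) + (6 + 2*(-1 + 1))*(-1/20))² = (-28/27 + (6 + 2*0)*(-1/20))² = (-28/27 + (6 + 0)*(-1/20))² = (-28/27 + 6*(-1/20))² = (-28/27 - 3/10)² = (-361/270)² = 130321/72900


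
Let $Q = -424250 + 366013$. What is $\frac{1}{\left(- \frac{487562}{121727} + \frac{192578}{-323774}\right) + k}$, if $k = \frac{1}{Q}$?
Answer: $- \frac{1147619419709213}{5279257368826338} \approx -0.21738$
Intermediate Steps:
$Q = -58237$
$k = - \frac{1}{58237}$ ($k = \frac{1}{-58237} = - \frac{1}{58237} \approx -1.7171 \cdot 10^{-5}$)
$\frac{1}{\left(- \frac{487562}{121727} + \frac{192578}{-323774}\right) + k} = \frac{1}{\left(- \frac{487562}{121727} + \frac{192578}{-323774}\right) - \frac{1}{58237}} = \frac{1}{\left(\left(-487562\right) \frac{1}{121727} + 192578 \left(- \frac{1}{323774}\right)\right) - \frac{1}{58237}} = \frac{1}{\left(- \frac{487562}{121727} - \frac{96289}{161887}\right) - \frac{1}{58237}} = \frac{1}{- \frac{90650920597}{19706018849} - \frac{1}{58237}} = \frac{1}{- \frac{5279257368826338}{1147619419709213}} = - \frac{1147619419709213}{5279257368826338}$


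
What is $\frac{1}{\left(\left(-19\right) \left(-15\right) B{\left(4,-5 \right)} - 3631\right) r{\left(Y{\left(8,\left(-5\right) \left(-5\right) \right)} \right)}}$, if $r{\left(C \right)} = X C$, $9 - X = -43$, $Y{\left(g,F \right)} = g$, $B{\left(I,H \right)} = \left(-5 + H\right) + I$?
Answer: $- \frac{1}{2221856} \approx -4.5007 \cdot 10^{-7}$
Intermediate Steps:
$B{\left(I,H \right)} = -5 + H + I$
$X = 52$ ($X = 9 - -43 = 9 + 43 = 52$)
$r{\left(C \right)} = 52 C$
$\frac{1}{\left(\left(-19\right) \left(-15\right) B{\left(4,-5 \right)} - 3631\right) r{\left(Y{\left(8,\left(-5\right) \left(-5\right) \right)} \right)}} = \frac{1}{\left(\left(-19\right) \left(-15\right) \left(-5 - 5 + 4\right) - 3631\right) 52 \cdot 8} = \frac{1}{\left(285 \left(-6\right) - 3631\right) 416} = \frac{1}{-1710 - 3631} \cdot \frac{1}{416} = \frac{1}{-5341} \cdot \frac{1}{416} = \left(- \frac{1}{5341}\right) \frac{1}{416} = - \frac{1}{2221856}$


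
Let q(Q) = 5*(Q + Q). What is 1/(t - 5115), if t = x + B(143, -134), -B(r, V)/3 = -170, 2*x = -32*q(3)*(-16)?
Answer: 1/3075 ≈ 0.00032520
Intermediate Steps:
q(Q) = 10*Q (q(Q) = 5*(2*Q) = 10*Q)
x = 7680 (x = (-320*3*(-16))/2 = (-32*30*(-16))/2 = (-960*(-16))/2 = (½)*15360 = 7680)
B(r, V) = 510 (B(r, V) = -3*(-170) = 510)
t = 8190 (t = 7680 + 510 = 8190)
1/(t - 5115) = 1/(8190 - 5115) = 1/3075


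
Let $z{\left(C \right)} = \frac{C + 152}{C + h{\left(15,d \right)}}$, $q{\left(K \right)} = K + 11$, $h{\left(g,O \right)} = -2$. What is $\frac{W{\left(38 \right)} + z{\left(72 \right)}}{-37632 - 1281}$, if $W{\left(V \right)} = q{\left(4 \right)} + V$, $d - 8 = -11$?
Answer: $- \frac{281}{194565} \approx -0.0014442$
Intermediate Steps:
$d = -3$ ($d = 8 - 11 = -3$)
$q{\left(K \right)} = 11 + K$
$z{\left(C \right)} = \frac{152 + C}{-2 + C}$ ($z{\left(C \right)} = \frac{C + 152}{C - 2} = \frac{152 + C}{-2 + C}$)
$W{\left(V \right)} = 15 + V$ ($W{\left(V \right)} = \left(11 + 4\right) + V = 15 + V$)
$\frac{W{\left(38 \right)} + z{\left(72 \right)}}{-37632 - 1281} = \frac{\left(15 + 38\right) + \frac{152 + 72}{-2 + 72}}{-37632 - 1281} = \frac{53 + \frac{1}{70} \cdot 224}{-38913} = \left(53 + \frac{1}{70} \cdot 224\right) \left(- \frac{1}{38913}\right) = \left(53 + \frac{16}{5}\right) \left(- \frac{1}{38913}\right) = \frac{281}{5} \left(- \frac{1}{38913}\right) = - \frac{281}{194565}$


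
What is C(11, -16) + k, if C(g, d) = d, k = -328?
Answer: -344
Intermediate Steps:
C(11, -16) + k = -16 - 328 = -344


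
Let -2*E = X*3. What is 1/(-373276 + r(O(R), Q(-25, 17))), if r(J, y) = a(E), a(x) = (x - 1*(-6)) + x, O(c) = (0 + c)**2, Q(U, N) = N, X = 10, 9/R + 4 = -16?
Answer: -1/373300 ≈ -2.6788e-6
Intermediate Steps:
R = -9/20 (R = 9/(-4 - 16) = 9/(-20) = 9*(-1/20) = -9/20 ≈ -0.45000)
O(c) = c**2
E = -15 (E = -5*3 = -1/2*30 = -15)
a(x) = 6 + 2*x (a(x) = (x + 6) + x = (6 + x) + x = 6 + 2*x)
r(J, y) = -24 (r(J, y) = 6 + 2*(-15) = 6 - 30 = -24)
1/(-373276 + r(O(R), Q(-25, 17))) = 1/(-373276 - 24) = 1/(-373300) = -1/373300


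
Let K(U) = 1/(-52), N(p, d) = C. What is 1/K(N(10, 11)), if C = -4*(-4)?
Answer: -52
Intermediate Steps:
C = 16
N(p, d) = 16
K(U) = -1/52
1/K(N(10, 11)) = 1/(-1/52) = -52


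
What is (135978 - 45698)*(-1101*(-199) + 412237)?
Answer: 56997014080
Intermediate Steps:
(135978 - 45698)*(-1101*(-199) + 412237) = 90280*(219099 + 412237) = 90280*631336 = 56997014080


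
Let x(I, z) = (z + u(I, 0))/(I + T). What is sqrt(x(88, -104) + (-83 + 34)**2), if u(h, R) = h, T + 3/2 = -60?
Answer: sqrt(6742713)/53 ≈ 48.994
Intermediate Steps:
T = -123/2 (T = -3/2 - 60 = -123/2 ≈ -61.500)
x(I, z) = (I + z)/(-123/2 + I) (x(I, z) = (z + I)/(I - 123/2) = (I + z)/(-123/2 + I))
sqrt(x(88, -104) + (-83 + 34)**2) = sqrt(2*(88 - 104)/(-123 + 2*88) + (-83 + 34)**2) = sqrt(2*(-16)/(-123 + 176) + (-49)**2) = sqrt(2*(-16)/53 + 2401) = sqrt(2*(1/53)*(-16) + 2401) = sqrt(-32/53 + 2401) = sqrt(127221/53) = sqrt(6742713)/53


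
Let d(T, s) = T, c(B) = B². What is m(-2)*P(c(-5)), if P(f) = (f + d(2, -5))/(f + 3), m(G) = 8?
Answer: 54/7 ≈ 7.7143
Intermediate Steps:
P(f) = (2 + f)/(3 + f) (P(f) = (f + 2)/(f + 3) = (2 + f)/(3 + f))
m(-2)*P(c(-5)) = 8*((2 + (-5)²)/(3 + (-5)²)) = 8*((2 + 25)/(3 + 25)) = 8*(27/28) = 54/7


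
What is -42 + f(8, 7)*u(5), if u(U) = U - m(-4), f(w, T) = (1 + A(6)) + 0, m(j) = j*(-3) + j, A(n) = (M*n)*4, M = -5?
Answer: 315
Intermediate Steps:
A(n) = -20*n (A(n) = -5*n*4 = -20*n)
m(j) = -2*j (m(j) = -3*j + j = -2*j)
f(w, T) = -119 (f(w, T) = (1 - 20*6) + 0 = (1 - 120) + 0 = -119 + 0 = -119)
u(U) = -8 + U (u(U) = U - (-2)*(-4) = U - 1*8 = U - 8 = -8 + U)
-42 + f(8, 7)*u(5) = -42 - 119*(-8 + 5) = -42 - 119*(-3) = -42 + 357 = 315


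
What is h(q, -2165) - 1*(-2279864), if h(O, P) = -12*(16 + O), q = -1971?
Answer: 2303324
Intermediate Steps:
h(O, P) = -192 - 12*O
h(q, -2165) - 1*(-2279864) = (-192 - 12*(-1971)) - 1*(-2279864) = (-192 + 23652) + 2279864 = 23460 + 2279864 = 2303324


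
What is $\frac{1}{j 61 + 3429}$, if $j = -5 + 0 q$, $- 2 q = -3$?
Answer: $\frac{1}{3124} \approx 0.0003201$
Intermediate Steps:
$q = \frac{3}{2}$ ($q = \left(- \frac{1}{2}\right) \left(-3\right) = \frac{3}{2} \approx 1.5$)
$j = -5$ ($j = -5 + 0 \cdot \frac{3}{2} = -5 + 0 = -5$)
$\frac{1}{j 61 + 3429} = \frac{1}{\left(-5\right) 61 + 3429} = \frac{1}{-305 + 3429} = \frac{1}{3124}$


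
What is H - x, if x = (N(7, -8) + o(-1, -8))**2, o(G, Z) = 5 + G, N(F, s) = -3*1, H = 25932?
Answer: 25931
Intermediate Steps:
N(F, s) = -3
x = 1 (x = (-3 + (5 - 1))**2 = (-3 + 4)**2 = 1**2 = 1)
H - x = 25932 - 1*1 = 25932 - 1 = 25931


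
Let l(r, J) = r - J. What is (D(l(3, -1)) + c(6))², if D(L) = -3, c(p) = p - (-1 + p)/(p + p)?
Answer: 961/144 ≈ 6.6736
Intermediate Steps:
c(p) = p - (-1 + p)/(2*p)
(D(l(3, -1)) + c(6))² = (-3 + (-½ + 6 + (½)/6))² = (-3 + (-½ + 6 + (½)*(⅙)))² = (-3 + (-½ + 6 + 1/12))² = (-3 + 67/12)² = (31/12)² = 961/144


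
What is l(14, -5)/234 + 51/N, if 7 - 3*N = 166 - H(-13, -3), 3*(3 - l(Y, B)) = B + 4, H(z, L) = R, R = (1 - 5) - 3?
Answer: -52873/58266 ≈ -0.90744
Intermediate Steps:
R = -7 (R = -4 - 3 = -7)
H(z, L) = -7
l(Y, B) = 5/3 - B/3 (l(Y, B) = 3 - (B + 4)/3 = 3 - (4 + B)/3 = 3 + (-4/3 - B/3) = 5/3 - B/3)
N = -166/3 (N = 7/3 - (166 - 1*(-7))/3 = 7/3 - (166 + 7)/3 = 7/3 - ⅓*173 = 7/3 - 173/3 = -166/3 ≈ -55.333)
l(14, -5)/234 + 51/N = (5/3 - ⅓*(-5))/234 + 51/(-166/3) = (5/3 + 5/3)*(1/234) + 51*(-3/166) = (10/3)*(1/234) - 153/166 = 5/351 - 153/166 = -52873/58266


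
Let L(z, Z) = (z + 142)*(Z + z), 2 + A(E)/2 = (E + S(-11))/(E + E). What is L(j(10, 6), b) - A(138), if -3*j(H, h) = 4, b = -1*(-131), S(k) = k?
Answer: 7552543/414 ≈ 18243.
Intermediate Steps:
b = 131
j(H, h) = -4/3 (j(H, h) = -⅓*4 = -4/3)
A(E) = -4 + (-11 + E)/E (A(E) = -4 + 2*((E - 11)/(E + E)) = -4 + 2*((-11 + E)/((2*E))) = -4 + 2*((-11 + E)*(1/(2*E))) = -4 + 2*((-11 + E)/(2*E)) = -4 + (-11 + E)/E)
L(z, Z) = (142 + z)*(Z + z)
L(j(10, 6), b) - A(138) = ((-4/3)² + 142*131 + 142*(-4/3) + 131*(-4/3)) - (-3 - 11/138) = (16/9 + 18602 - 568/3 - 524/3) - (-3 - 11*1/138) = 164158/9 - (-3 - 11/138) = 164158/9 - 1*(-425/138) = 164158/9 + 425/138 = 7552543/414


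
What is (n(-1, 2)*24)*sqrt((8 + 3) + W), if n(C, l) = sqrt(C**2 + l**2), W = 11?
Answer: 24*sqrt(110) ≈ 251.71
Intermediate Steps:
(n(-1, 2)*24)*sqrt((8 + 3) + W) = (sqrt((-1)**2 + 2**2)*24)*sqrt((8 + 3) + 11) = (sqrt(1 + 4)*24)*sqrt(11 + 11) = (sqrt(5)*24)*sqrt(22) = (24*sqrt(5))*sqrt(22) = 24*sqrt(110)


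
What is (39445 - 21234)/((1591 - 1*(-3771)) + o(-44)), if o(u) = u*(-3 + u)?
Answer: 18211/7430 ≈ 2.4510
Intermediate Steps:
(39445 - 21234)/((1591 - 1*(-3771)) + o(-44)) = (39445 - 21234)/((1591 - 1*(-3771)) - 44*(-3 - 44)) = 18211/((1591 + 3771) - 44*(-47)) = 18211/(5362 + 2068) = 18211/7430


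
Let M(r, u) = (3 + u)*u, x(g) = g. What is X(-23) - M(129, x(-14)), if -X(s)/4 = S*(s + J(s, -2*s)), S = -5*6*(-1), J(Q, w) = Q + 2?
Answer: 5126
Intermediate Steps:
J(Q, w) = 2 + Q
S = 30 (S = -30*(-1) = 30)
M(r, u) = u*(3 + u)
X(s) = -240 - 240*s (X(s) = -120*(s + (2 + s)) = -120*(2 + 2*s) = -4*(60 + 60*s) = -240 - 240*s)
X(-23) - M(129, x(-14)) = (-240 - 240*(-23)) - (-14)*(3 - 14) = (-240 + 5520) - (-14)*(-11) = 5280 - 1*154 = 5280 - 154 = 5126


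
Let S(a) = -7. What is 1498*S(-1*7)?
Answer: -10486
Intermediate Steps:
1498*S(-1*7) = 1498*(-7) = -10486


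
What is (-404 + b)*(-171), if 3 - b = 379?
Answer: 133380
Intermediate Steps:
b = -376 (b = 3 - 1*379 = 3 - 379 = -376)
(-404 + b)*(-171) = (-404 - 376)*(-171) = -780*(-171) = 133380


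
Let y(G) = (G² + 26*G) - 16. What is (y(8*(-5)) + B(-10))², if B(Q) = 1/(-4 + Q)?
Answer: 57988225/196 ≈ 2.9586e+5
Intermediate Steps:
y(G) = -16 + G² + 26*G
(y(8*(-5)) + B(-10))² = ((-16 + (8*(-5))² + 26*(8*(-5))) + 1/(-4 - 10))² = ((-16 + (-40)² + 26*(-40)) + 1/(-14))² = ((-16 + 1600 - 1040) - 1/14)² = (544 - 1/14)² = (7615/14)² = 57988225/196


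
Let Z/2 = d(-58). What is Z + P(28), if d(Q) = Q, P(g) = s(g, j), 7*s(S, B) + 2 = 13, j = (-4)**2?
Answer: -801/7 ≈ -114.43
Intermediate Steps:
j = 16
s(S, B) = 11/7 (s(S, B) = -2/7 + (1/7)*13 = -2/7 + 13/7 = 11/7)
P(g) = 11/7
Z = -116 (Z = 2*(-58) = -116)
Z + P(28) = -116 + 11/7 = -801/7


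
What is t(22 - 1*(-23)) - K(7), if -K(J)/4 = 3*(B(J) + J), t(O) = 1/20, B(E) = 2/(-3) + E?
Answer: 3201/20 ≈ 160.05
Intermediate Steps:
B(E) = -⅔ + E (B(E) = 2*(-⅓) + E = -⅔ + E)
t(O) = 1/20
K(J) = 8 - 24*J (K(J) = -12*((-⅔ + J) + J) = -12*(-⅔ + 2*J) = -4*(-2 + 6*J) = 8 - 24*J)
t(22 - 1*(-23)) - K(7) = 1/20 - (8 - 24*7) = 1/20 - (8 - 168) = 1/20 - 1*(-160) = 1/20 + 160 = 3201/20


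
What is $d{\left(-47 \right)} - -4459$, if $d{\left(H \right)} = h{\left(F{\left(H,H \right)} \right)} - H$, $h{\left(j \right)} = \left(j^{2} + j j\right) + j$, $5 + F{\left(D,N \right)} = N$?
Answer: $9862$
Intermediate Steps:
$F{\left(D,N \right)} = -5 + N$
$h{\left(j \right)} = j + 2 j^{2}$ ($h{\left(j \right)} = \left(j^{2} + j^{2}\right) + j = 2 j^{2} + j = j + 2 j^{2}$)
$d{\left(H \right)} = - H + \left(-9 + 2 H\right) \left(-5 + H\right)$ ($d{\left(H \right)} = \left(-5 + H\right) \left(1 + 2 \left(-5 + H\right)\right) - H = \left(-5 + H\right) \left(1 + \left(-10 + 2 H\right)\right) - H = \left(-5 + H\right) \left(-9 + 2 H\right) - H = \left(-9 + 2 H\right) \left(-5 + H\right) - H = - H + \left(-9 + 2 H\right) \left(-5 + H\right)$)
$d{\left(-47 \right)} - -4459 = \left(\left(-1\right) \left(-47\right) + \left(-9 + 2 \left(-47\right)\right) \left(-5 - 47\right)\right) - -4459 = \left(47 + \left(-9 - 94\right) \left(-52\right)\right) + 4459 = \left(47 - -5356\right) + 4459 = \left(47 + 5356\right) + 4459 = 5403 + 4459 = 9862$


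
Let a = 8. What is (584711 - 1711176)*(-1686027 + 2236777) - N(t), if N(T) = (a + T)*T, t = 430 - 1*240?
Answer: -620400636370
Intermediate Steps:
t = 190 (t = 430 - 240 = 190)
N(T) = T*(8 + T) (N(T) = (8 + T)*T = T*(8 + T))
(584711 - 1711176)*(-1686027 + 2236777) - N(t) = (584711 - 1711176)*(-1686027 + 2236777) - 190*(8 + 190) = -1126465*550750 - 190*198 = -620400598750 - 1*37620 = -620400598750 - 37620 = -620400636370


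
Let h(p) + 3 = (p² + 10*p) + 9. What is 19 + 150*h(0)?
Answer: 919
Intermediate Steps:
h(p) = 6 + p² + 10*p (h(p) = -3 + ((p² + 10*p) + 9) = -3 + (9 + p² + 10*p) = 6 + p² + 10*p)
19 + 150*h(0) = 19 + 150*(6 + 0² + 10*0) = 19 + 150*(6 + 0 + 0) = 19 + 150*6 = 19 + 900 = 919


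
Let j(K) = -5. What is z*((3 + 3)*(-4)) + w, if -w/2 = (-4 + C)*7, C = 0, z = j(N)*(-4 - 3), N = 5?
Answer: -784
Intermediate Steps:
z = 35 (z = -5*(-4 - 3) = -5*(-7) = 35)
w = 56 (w = -2*(-4 + 0)*7 = -(-8)*7 = -2*(-28) = 56)
z*((3 + 3)*(-4)) + w = 35*((3 + 3)*(-4)) + 56 = 35*(6*(-4)) + 56 = 35*(-24) + 56 = -840 + 56 = -784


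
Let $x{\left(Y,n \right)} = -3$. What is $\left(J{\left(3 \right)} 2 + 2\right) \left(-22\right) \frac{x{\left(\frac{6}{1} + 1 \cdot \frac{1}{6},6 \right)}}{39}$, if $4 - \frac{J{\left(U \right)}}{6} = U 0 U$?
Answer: $\frac{1100}{13} \approx 84.615$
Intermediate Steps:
$J{\left(U \right)} = 24$ ($J{\left(U \right)} = 24 - 6 U 0 U = 24 - 6 \cdot 0 U = 24 - 0 = 24 + 0 = 24$)
$\left(J{\left(3 \right)} 2 + 2\right) \left(-22\right) \frac{x{\left(\frac{6}{1} + 1 \cdot \frac{1}{6},6 \right)}}{39} = \left(24 \cdot 2 + 2\right) \left(-22\right) \left(- \frac{3}{39}\right) = \left(48 + 2\right) \left(-22\right) \left(\left(-3\right) \frac{1}{39}\right) = 50 \left(-22\right) \left(- \frac{1}{13}\right) = \left(-1100\right) \left(- \frac{1}{13}\right) = \frac{1100}{13}$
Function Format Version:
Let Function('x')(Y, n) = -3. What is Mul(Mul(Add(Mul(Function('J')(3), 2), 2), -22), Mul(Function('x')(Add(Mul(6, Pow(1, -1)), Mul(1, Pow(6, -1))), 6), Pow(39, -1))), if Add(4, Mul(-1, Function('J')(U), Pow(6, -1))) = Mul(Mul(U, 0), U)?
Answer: Rational(1100, 13) ≈ 84.615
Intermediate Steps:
Function('J')(U) = 24 (Function('J')(U) = Add(24, Mul(-6, Mul(Mul(U, 0), U))) = Add(24, Mul(-6, Mul(0, U))) = Add(24, Mul(-6, 0)) = Add(24, 0) = 24)
Mul(Mul(Add(Mul(Function('J')(3), 2), 2), -22), Mul(Function('x')(Add(Mul(6, Pow(1, -1)), Mul(1, Pow(6, -1))), 6), Pow(39, -1))) = Mul(Mul(Add(Mul(24, 2), 2), -22), Mul(-3, Pow(39, -1))) = Mul(Mul(Add(48, 2), -22), Mul(-3, Rational(1, 39))) = Mul(Mul(50, -22), Rational(-1, 13)) = Mul(-1100, Rational(-1, 13)) = Rational(1100, 13)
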